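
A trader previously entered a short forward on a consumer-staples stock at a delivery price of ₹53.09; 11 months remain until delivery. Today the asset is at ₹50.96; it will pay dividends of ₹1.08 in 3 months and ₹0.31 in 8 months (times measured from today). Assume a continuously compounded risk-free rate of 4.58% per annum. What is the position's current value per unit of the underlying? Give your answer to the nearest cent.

₹1.32

PV(remaining dividends) I = 1.08·e^(−0.0458·3/12) + 0.31·e^(−0.0458·8/12) = 1.3684
Current forward F = (S − I)·e^(rT) = (50.96 − 1.3684)·e^(0.0458·11/12) = 49.5916 × 1.042877 = 51.7179
Value (long) = (F − K)·e^(−rT) = (51.7179 − 53.09) × 0.958886 = -1.3157
Short position value = −(long value) = ₹1.32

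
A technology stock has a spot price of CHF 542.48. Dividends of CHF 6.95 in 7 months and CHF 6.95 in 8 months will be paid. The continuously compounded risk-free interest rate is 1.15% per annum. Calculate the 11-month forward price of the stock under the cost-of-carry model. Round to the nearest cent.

CHF 534.28

PV(dividends) I = 6.95·e^(−0.0115·7/12) + 6.95·e^(−0.0115·8/12)
I = 6.9035 + 6.8969 = 13.8004
F = (S − I)·e^(rT) = (542.48 − 13.8004) · e^(0.0115·11/12)
= 528.6796 · e^0.010542 = 528.6796 × 1.010598 = CHF 534.28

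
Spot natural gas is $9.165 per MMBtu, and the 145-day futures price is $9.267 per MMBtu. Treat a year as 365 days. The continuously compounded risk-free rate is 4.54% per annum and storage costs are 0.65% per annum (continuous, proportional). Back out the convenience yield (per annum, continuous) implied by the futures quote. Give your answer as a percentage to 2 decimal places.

F = S·e^((r+u−y)T) ⇒ (r+u−y) = ln(F/S)/T
ln(9.267/9.165) = 0.011068; /T ⇒ 0.027861
y = r + u − ln(F/S)/T = 0.0454 + 0.0065 − 0.027861 = 0.024039
y = 2.40%

2.40%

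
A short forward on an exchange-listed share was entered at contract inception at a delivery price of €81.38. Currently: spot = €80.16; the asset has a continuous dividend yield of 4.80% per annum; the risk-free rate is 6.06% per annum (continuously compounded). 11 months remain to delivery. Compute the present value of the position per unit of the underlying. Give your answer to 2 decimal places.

€0.27

Current fair forward for the remaining 11 months: F = S·e^((r − q)·T), (r − q) = 0.0606 − 0.0480 = 0.0126
F = 80.16 · e^(0.0126 × 11/12) = 80.16 × 1.011617 = 81.0912
Value of long forward = (F − K)·e^(−rT) = (81.0912 − 81.38) · e^(−0.0606·11/12)
= -0.2888 × 0.945965 = -0.27
Short position value = −(long value) = €0.27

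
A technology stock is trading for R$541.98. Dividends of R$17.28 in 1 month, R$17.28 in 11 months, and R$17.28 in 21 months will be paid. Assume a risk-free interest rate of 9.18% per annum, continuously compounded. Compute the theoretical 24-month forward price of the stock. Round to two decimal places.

PV(dividends) I = 17.28·e^(−0.0918·1/12) + 17.28·e^(−0.0918·11/12) + 17.28·e^(−0.0918·21/12)
I = 17.1483 + 15.8854 + 14.7155 = 47.7492
F = (S − I)·e^(rT) = (541.98 − 47.7492) · e^(0.0918·24/12)
= 494.2308 · e^0.183600 = 494.2308 × 1.201535 = R$593.84

R$593.84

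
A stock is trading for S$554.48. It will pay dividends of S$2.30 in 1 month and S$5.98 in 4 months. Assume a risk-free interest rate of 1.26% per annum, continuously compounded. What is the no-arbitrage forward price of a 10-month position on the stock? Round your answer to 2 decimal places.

PV(dividends) I = 2.30·e^(−0.0126·1/12) + 5.98·e^(−0.0126·4/12)
I = 2.2976 + 5.9549 = 8.2525
F = (S − I)·e^(rT) = (554.48 − 8.2525) · e^(0.0126·10/12)
= 546.2275 · e^0.010500 = 546.2275 × 1.010555 = S$551.99

S$551.99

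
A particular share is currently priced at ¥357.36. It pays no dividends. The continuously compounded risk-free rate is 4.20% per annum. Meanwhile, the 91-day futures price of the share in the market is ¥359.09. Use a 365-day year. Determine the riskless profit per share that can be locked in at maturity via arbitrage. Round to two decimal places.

Fair futures: F* = S·e^(carry·T), with carry = r = 0.0420
F* = 357.36 · e^(0.0420 × 91/365) = 357.36 · e^0.010471 = 357.36 × 1.010526 = ¥361.1216
Market ¥359.09 < fair ¥361.1216: forward underpriced → reverse cash-and-carry (short spot, go long the forward).
At maturity, profit = |F_mkt − F*| = |359.09 − 361.1216| = ¥2.03 per share

¥2.03 per share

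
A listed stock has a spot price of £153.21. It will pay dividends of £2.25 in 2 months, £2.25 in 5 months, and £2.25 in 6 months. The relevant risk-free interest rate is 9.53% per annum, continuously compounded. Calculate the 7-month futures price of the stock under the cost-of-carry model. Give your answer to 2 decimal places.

£155.07

PV(dividends) I = 2.25·e^(−0.0953·2/12) + 2.25·e^(−0.0953·5/12) + 2.25·e^(−0.0953·6/12)
I = 2.2145 + 2.1624 + 2.1453 = 6.5222
F = (S − I)·e^(rT) = (153.21 − 6.5222) · e^(0.0953·7/12)
= 146.6878 · e^0.055592 = 146.6878 × 1.057166 = £155.07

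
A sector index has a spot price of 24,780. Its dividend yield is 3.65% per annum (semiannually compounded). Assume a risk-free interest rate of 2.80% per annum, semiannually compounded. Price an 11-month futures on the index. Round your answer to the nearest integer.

24,591

F = S · (1+r/2)^(2T) / (1+q/2)^(2T)
= 24780 × 1.025816 / 1.033712 = 24780 × 0.992362
F = 24,591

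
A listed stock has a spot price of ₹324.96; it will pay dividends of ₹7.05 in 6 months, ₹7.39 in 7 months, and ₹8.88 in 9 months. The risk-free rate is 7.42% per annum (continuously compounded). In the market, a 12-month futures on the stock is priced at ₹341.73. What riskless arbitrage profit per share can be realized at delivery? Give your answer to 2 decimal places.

PV(dividends) I = 7.05·e^(−0.0742·6/12) + 7.39·e^(−0.0742·7/12) + 8.88·e^(−0.0742·9/12) = 22.2695
Fair futures F* = (S − I)·e^(rT) = (324.96 − 22.2695)·e^0.074200 = 302.6905 × 1.077022 = 326.0043
Market ₹341.73 > fair 326.0043: forward overpriced → cash-and-carry (borrow at r, buy the stock and collect the dividends, short the forward).
Profit at T = |F_mkt − F*| = |341.73 − 326.0043| = ₹15.73 per share

₹15.73 per share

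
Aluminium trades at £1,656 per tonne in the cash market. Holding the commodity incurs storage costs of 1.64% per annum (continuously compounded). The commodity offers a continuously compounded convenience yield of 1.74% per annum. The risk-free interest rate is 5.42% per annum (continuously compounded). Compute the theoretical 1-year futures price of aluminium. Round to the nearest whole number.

Net carry = r + u − y = 0.0542 + 0.0164 − 0.0174 = 0.0532
F = S·e^((r+u−y)T) = 1656 · e^(0.0532 × 12/12) = 1656 · e^0.053200
= 1656 × 1.054641 = £1,746 per tonne

£1,746 per tonne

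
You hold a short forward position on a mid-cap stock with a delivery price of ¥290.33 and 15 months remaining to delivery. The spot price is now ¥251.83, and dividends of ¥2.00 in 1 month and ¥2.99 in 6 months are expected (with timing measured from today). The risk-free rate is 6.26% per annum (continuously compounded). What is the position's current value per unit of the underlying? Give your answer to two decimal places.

PV(remaining dividends) I = 2.00·e^(−0.0626·1/12) + 2.99·e^(−0.0626·6/12) = 4.8875
Current forward F = (S − I)·e^(rT) = (251.83 − 4.8875)·e^(0.0626·15/12) = 246.9425 × 1.081393 = 267.0419
Value (long) = (F − K)·e^(−rT) = (267.0419 − 290.33) × 0.924733 = -21.5353
Short position value = −(long value) = ¥21.54

¥21.54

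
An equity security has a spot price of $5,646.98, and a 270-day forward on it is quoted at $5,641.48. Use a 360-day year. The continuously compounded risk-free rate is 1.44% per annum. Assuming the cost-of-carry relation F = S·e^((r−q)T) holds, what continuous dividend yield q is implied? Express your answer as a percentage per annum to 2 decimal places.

From F = S·e^((r−q)T): (r − q) = ln(F/S)/T
ln(5641.48/5646.98) = ln(0.999026) = -0.000974
(r − q) = -0.000974 / (270/360) = -0.001299
q = r − ln(F/S)/T = 0.0144 + 0.001299 = 0.015699
q = 1.57%

1.57%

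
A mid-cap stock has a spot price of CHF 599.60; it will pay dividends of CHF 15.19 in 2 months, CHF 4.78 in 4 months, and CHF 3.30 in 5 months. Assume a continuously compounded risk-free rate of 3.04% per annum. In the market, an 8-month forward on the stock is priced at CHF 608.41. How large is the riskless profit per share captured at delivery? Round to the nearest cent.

PV(dividends) I = 15.19·e^(−0.0304·2/12) + 4.78·e^(−0.0304·4/12) + 3.30·e^(−0.0304·5/12) = 23.1035
Fair forward F* = (S − I)·e^(rT) = (599.60 − 23.1035)·e^0.020267 = 576.4965 × 1.020474 = 588.2997
Market CHF 608.41 > fair 588.2997: forward overpriced → cash-and-carry (borrow at r, buy the stock and collect the dividends, short the forward).
Profit at T = |F_mkt − F*| = |608.41 − 588.2997| = CHF 20.11 per share

CHF 20.11 per share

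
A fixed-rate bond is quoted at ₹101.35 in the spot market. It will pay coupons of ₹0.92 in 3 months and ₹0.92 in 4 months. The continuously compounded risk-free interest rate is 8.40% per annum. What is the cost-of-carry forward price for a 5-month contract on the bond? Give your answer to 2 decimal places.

PV(coupons) I = 0.92·e^(−0.0840·3/12) + 0.92·e^(−0.0840·4/12)
I = 0.9009 + 0.8946 = 1.7955
F = (S − I)·e^(rT) = (101.35 − 1.7955) · e^(0.0840·5/12)
= 99.5545 · e^0.035000 = 99.5545 × 1.035620 = ₹103.10

₹103.10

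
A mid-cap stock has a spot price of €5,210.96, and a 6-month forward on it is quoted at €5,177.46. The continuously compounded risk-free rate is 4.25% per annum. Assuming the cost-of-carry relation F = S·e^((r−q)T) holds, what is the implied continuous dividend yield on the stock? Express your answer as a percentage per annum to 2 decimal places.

5.54%

From F = S·e^((r−q)T): (r − q) = ln(F/S)/T
ln(5177.46/5210.96) = ln(0.993571) = -0.006450
(r − q) = -0.006450 / (6/12) = -0.012900
q = r − ln(F/S)/T = 0.0425 + 0.012900 = 0.055400
q = 5.54%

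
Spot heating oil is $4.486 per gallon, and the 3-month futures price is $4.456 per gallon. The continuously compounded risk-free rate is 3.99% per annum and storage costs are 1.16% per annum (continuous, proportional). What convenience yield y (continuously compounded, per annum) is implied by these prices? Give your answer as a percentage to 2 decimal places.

F = S·e^((r+u−y)T) ⇒ (r+u−y) = ln(F/S)/T
ln(4.456/4.486) = -0.006710; /T ⇒ -0.026840
y = r + u − ln(F/S)/T = 0.0399 + 0.0116 + 0.026840 = 0.078340
y = 7.83%

7.83%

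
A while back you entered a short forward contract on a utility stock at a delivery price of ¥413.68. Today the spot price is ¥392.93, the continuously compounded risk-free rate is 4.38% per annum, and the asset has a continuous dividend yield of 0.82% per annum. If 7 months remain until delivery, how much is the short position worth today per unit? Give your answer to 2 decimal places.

Current fair forward for the remaining 7 months: F = S·e^((r − q)·T), (r − q) = 0.0438 − 0.0082 = 0.0356
F = 392.93 · e^(0.0356 × 7/12) = 392.93 × 1.020984 = 401.1752
Value of long forward = (F − K)·e^(−rT) = (401.1752 − 413.68) · e^(−0.0438·7/12)
= -12.5048 × 0.974774 = -12.19
Short position value = −(long value) = ¥12.19

¥12.19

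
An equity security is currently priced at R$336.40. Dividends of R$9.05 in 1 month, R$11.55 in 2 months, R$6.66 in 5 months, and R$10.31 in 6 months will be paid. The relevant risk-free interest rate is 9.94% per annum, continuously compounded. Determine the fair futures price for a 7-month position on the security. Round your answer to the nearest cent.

R$317.77

PV(dividends) I = 9.05·e^(−0.0994·1/12) + 11.55·e^(−0.0994·2/12) + 6.66·e^(−0.0994·5/12) + 10.31·e^(−0.0994·6/12)
I = 8.9753 + 11.3602 + 6.3898 + 9.8101 = 36.5354
F = (S − I)·e^(rT) = (336.40 − 36.5354) · e^(0.0994·7/12)
= 299.8646 · e^0.057983 = 299.8646 × 1.059697 = R$317.77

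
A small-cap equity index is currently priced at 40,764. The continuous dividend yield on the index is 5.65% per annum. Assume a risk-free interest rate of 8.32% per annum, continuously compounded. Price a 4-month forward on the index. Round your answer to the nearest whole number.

F = S·e^((r − q)T) = 40764 · e^((0.0832 − 0.0565) × 4/12)
= 40764 · e^0.008900 = 40764 × 1.008940
F = 41,128

41,128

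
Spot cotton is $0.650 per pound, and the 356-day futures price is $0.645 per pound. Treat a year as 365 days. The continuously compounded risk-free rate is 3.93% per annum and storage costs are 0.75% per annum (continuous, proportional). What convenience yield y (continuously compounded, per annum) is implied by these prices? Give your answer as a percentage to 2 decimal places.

5.47%

F = S·e^((r+u−y)T) ⇒ (r+u−y) = ln(F/S)/T
ln(0.645/0.650) = -0.007722; /T ⇒ -0.007917
y = r + u − ln(F/S)/T = 0.0393 + 0.0075 + 0.007917 = 0.054717
y = 5.47%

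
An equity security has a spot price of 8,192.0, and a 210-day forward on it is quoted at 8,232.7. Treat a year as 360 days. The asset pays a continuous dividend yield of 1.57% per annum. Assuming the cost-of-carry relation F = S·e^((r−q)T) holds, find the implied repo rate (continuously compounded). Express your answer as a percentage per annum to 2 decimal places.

2.42%

From F = S·e^((r−q)T): (r − q) = ln(F/S)/T
ln(8232.7/8192.0) = ln(1.004968) = 0.004956
(r − q) = 0.004956 / (210/360) = 0.008496
r = ln(F/S)/T + q = 0.008496 + 0.0157 = 0.024196
r = 2.42%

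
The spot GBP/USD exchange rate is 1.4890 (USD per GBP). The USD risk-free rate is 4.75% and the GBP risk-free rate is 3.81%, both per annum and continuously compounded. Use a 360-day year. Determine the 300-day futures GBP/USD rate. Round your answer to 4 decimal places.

F = S·e^((r_USD − r_GBP)T) = 1.4890 · e^((0.0475 − 0.0381) × 300/360)
= 1.4890 · e^0.007833 = 1.4890 × 1.007864
F = 1.5007 USD per GBP

1.5007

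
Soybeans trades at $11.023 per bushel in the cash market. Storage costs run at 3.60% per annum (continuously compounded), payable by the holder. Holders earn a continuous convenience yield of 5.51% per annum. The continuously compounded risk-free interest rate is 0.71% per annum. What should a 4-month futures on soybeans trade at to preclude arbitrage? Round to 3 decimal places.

$10.979 per bushel

Net carry = r + u − y = 0.0071 + 0.0360 − 0.0551 = -0.0120
F = S·e^((r+u−y)T) = 11.023 · e^(-0.0120 × 4/12) = 11.023 · e^-0.004000
= 11.023 × 0.996008 = $10.979 per bushel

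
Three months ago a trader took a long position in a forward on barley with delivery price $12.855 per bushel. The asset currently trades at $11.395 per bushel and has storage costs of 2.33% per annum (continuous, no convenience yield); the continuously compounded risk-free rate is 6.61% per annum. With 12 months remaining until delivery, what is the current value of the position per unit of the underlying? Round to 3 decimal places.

Current fair forward for the remaining 12 months: F = S·e^((r + u)·T), (r + u) = 0.0661 + 0.0233 = 0.0894
F = 11.395 · e^(0.0894 × 12/12) = 11.395 × 1.093518 = 12.4606
Value of long forward = (F − K)·e^(−rT) = (12.4606 − 12.855) · e^(−0.0661·12/12)
= -0.3944 × 0.936037 = -0.369

-$0.369 per bushel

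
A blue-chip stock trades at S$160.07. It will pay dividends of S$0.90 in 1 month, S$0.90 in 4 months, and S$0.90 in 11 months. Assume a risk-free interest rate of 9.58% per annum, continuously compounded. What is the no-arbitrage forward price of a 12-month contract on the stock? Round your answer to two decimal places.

PV(dividends) I = 0.90·e^(−0.0958·1/12) + 0.90·e^(−0.0958·4/12) + 0.90·e^(−0.0958·11/12)
I = 0.8928 + 0.8717 + 0.8243 = 2.5888
F = (S − I)·e^(rT) = (160.07 − 2.5888) · e^(0.0958·12/12)
= 157.4812 · e^0.095800 = 157.4812 × 1.100539 = S$173.31

S$173.31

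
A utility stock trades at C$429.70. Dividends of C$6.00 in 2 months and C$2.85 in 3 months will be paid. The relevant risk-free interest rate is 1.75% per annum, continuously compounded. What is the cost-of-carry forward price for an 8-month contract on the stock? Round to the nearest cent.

PV(dividends) I = 6.00·e^(−0.0175·2/12) + 2.85·e^(−0.0175·3/12)
I = 5.9825 + 2.8376 = 8.8201
F = (S − I)·e^(rT) = (429.70 − 8.8201) · e^(0.0175·8/12)
= 420.8799 · e^0.011667 = 420.8799 × 1.011735 = C$425.82

C$425.82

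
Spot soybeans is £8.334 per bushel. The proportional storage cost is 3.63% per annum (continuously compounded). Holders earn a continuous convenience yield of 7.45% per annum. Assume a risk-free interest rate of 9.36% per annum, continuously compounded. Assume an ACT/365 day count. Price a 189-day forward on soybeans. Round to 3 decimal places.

£8.577 per bushel

Net carry = r + u − y = 0.0936 + 0.0363 − 0.0745 = 0.0554
F = S·e^((r+u−y)T) = 8.334 · e^(0.0554 × 189/365) = 8.334 · e^0.028687
= 8.334 × 1.029102 = £8.577 per bushel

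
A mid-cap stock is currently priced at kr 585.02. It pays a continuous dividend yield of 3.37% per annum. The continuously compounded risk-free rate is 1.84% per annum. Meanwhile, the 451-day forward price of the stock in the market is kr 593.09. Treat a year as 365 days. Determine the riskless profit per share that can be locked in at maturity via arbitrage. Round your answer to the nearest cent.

kr 19.03 per share

Fair forward: F* = S·e^(carry·T), with carry = (r − q) = 0.0184 − 0.0337 = -0.0153
F* = 585.02 · e^(-0.0153 × 451/365) = 585.02 · e^-0.018905 = 585.02 × 0.981273 = kr 574.0643
Market kr 593.09 > fair kr 574.0643: forward overpriced → cash-and-carry (buy spot, short the forward).
At maturity, profit = |F_mkt − F*| = |593.09 − 574.0643| = kr 19.03 per share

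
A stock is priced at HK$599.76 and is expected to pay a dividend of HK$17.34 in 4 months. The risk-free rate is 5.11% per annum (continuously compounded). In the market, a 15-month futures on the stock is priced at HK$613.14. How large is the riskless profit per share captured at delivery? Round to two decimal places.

PV(dividends) I = 17.34·e^(−0.0511·4/12) = 17.0471
Fair futures F* = (S − I)·e^(rT) = (599.76 − 17.0471)·e^0.063875 = 582.7129 × 1.065959 = 621.1481
Market HK$613.14 < fair 621.1481: forward underpriced → reverse cash-and-carry (short the stock, invest proceeds at r, pay the dividends, go long the forward).
Profit at T = |F_mkt − F*| = |613.14 − 621.1481| = HK$8.01 per share

HK$8.01 per share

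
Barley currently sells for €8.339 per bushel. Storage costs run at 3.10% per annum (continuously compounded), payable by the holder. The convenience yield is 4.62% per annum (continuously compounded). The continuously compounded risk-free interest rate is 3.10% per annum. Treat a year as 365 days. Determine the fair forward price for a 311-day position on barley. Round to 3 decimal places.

€8.452 per bushel

Net carry = r + u − y = 0.0310 + 0.0310 − 0.0462 = 0.0158
F = S·e^((r+u−y)T) = 8.339 · e^(0.0158 × 311/365) = 8.339 · e^0.013462
= 8.339 × 1.013553 = €8.452 per bushel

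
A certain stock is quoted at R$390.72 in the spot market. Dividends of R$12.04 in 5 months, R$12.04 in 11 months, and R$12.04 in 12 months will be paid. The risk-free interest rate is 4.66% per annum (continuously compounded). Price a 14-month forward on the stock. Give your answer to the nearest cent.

PV(dividends) I = 12.04·e^(−0.0466·5/12) + 12.04·e^(−0.0466·11/12) + 12.04·e^(−0.0466·12/12)
I = 11.8085 + 11.5365 + 11.4918 = 34.8368
F = (S − I)·e^(rT) = (390.72 − 34.8368) · e^(0.0466·14/12)
= 355.8832 · e^0.054367 = 355.8832 × 1.055872 = R$375.77

R$375.77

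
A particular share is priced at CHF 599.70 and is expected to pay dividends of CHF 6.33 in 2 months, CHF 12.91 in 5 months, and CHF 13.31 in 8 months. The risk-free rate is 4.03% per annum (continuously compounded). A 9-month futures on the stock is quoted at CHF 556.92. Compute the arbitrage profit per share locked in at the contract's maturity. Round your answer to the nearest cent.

PV(dividends) I = 6.33·e^(−0.0403·2/12) + 12.91·e^(−0.0403·5/12) + 13.31·e^(−0.0403·8/12) = 31.9398
Fair futures F* = (S − I)·e^(rT) = (599.70 − 31.9398)·e^0.030225 = 567.7602 × 1.030686 = 585.1825
Market CHF 556.92 < fair 585.1825: forward underpriced → reverse cash-and-carry (short the stock, invest proceeds at r, pay the dividends, go long the forward).
Profit at T = |F_mkt − F*| = |556.92 − 585.1825| = CHF 28.26 per share

CHF 28.26 per share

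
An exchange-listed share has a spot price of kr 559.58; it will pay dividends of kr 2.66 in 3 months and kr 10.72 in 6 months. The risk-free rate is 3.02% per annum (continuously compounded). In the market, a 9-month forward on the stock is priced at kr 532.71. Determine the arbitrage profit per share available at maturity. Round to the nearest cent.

PV(dividends) I = 2.66·e^(−0.0302·3/12) + 10.72·e^(−0.0302·6/12) = 13.1993
Fair forward F* = (S − I)·e^(rT) = (559.58 − 13.1993)·e^0.022650 = 546.3807 × 1.022908 = 558.8972
Market kr 532.71 < fair 558.8972: forward underpriced → reverse cash-and-carry (short the stock, invest proceeds at r, pay the dividends, go long the forward).
Profit at T = |F_mkt − F*| = |532.71 − 558.8972| = kr 26.19 per share

kr 26.19 per share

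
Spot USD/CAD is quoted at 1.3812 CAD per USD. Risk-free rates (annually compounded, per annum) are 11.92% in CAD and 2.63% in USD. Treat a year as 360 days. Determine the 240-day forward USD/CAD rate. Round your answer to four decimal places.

By covered interest parity, F = S · (1+r_CAD)^T / (1+r_USD)^T
= 1.3812 × 1.077966 / 1.017457 = 1.3812 × 1.059471
F = 1.4633 CAD per USD

1.4633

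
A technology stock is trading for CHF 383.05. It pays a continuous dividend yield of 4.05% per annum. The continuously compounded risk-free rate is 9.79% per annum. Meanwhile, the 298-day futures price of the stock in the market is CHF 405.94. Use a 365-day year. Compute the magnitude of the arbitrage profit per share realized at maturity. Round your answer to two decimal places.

Fair futures: F* = S·e^(carry·T), with carry = (r − q) = 0.0979 − 0.0405 = 0.0574
F* = 383.05 · e^(0.0574 × 298/365) = 383.05 · e^0.046864 = 383.05 × 1.047979 = CHF 401.4284
Market CHF 405.94 > fair CHF 401.4284: forward overpriced → cash-and-carry (buy spot, short the forward).
At maturity, profit = |F_mkt − F*| = |405.94 − 401.4284| = CHF 4.51 per share

CHF 4.51 per share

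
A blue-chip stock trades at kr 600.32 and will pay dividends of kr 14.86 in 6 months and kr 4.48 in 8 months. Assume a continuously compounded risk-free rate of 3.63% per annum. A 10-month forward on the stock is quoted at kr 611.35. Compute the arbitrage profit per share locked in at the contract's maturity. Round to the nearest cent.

kr 12.14 per share

PV(dividends) I = 14.86·e^(−0.0363·6/12) + 4.48·e^(−0.0363·8/12) = 18.9656
Fair forward F* = (S − I)·e^(rT) = (600.32 − 18.9656)·e^0.030250 = 581.3544 × 1.030712 = 599.2090
Market kr 611.35 > fair 599.2090: forward overpriced → cash-and-carry (borrow at r, buy the stock and collect the dividends, short the forward).
Profit at T = |F_mkt − F*| = |611.35 − 599.2090| = kr 12.14 per share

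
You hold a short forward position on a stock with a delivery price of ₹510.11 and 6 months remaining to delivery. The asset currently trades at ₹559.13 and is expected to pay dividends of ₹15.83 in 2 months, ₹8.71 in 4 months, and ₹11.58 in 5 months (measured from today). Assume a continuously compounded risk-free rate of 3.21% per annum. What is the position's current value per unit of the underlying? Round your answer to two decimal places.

-₹21.35

PV(remaining dividends) I = 15.83·e^(−0.0321·2/12) + 8.71·e^(−0.0321·4/12) + 11.58·e^(−0.0321·5/12) = 35.7890
Current forward F = (S − I)·e^(rT) = (559.13 − 35.7890)·e^(0.0321·6/12) = 523.3410 × 1.016179 = 531.8081
Value (long) = (F − K)·e^(−rT) = (531.8081 − 510.11) × 0.984078 = 21.3526
Short position value = −(long value) = -₹21.35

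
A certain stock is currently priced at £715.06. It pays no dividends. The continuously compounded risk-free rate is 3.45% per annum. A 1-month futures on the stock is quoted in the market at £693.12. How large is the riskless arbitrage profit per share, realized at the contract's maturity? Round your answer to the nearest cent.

£24.00 per share

Fair futures: F* = S·e^(carry·T), with carry = r = 0.0345
F* = 715.06 · e^(0.0345 × 1/12) = 715.06 · e^0.002875 = 715.06 × 1.002879 = £717.1187
Market £693.12 < fair £717.1187: forward underpriced → reverse cash-and-carry (short spot, go long the forward).
At maturity, profit = |F_mkt − F*| = |693.12 − 717.1187| = £24.00 per share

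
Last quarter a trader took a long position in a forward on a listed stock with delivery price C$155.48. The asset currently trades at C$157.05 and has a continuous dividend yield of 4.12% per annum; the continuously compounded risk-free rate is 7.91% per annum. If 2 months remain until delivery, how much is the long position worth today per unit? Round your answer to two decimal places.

C$2.53

Current fair forward for the remaining 2 months: F = S·e^((r − q)·T), (r − q) = 0.0791 − 0.0412 = 0.0379
F = 157.05 · e^(0.0379 × 2/12) = 157.05 × 1.006337 = 158.0452
Value of long forward = (F − K)·e^(−rT) = (158.0452 − 155.48) · e^(−0.0791·2/12)
= 2.5652 × 0.986903 = 2.53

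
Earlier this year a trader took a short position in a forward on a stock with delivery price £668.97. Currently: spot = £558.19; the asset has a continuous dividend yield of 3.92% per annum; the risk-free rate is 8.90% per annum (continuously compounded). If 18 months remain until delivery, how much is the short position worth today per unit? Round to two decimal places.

£59.05

Current fair forward for the remaining 18 months: F = S·e^((r − q)·T), (r − q) = 0.0890 − 0.0392 = 0.0498
F = 558.19 · e^(0.0498 × 18/12) = 558.19 × 1.077561 = 601.4838
Value of long forward = (F − K)·e^(−rT) = (601.4838 − 668.97) · e^(−0.0890·18/12)
= -67.4862 × 0.875027 = -59.05
Short position value = −(long value) = £59.05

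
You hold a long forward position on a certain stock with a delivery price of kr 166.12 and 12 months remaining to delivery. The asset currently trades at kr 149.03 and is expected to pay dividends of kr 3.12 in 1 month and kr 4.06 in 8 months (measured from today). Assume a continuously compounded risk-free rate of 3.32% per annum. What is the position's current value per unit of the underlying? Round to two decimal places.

PV(remaining dividends) I = 3.12·e^(−0.0332·1/12) + 4.06·e^(−0.0332·8/12) = 7.0825
Current forward F = (S − I)·e^(rT) = (149.03 − 7.0825)·e^(0.0332·12/12) = 141.9475 × 1.033757 = 146.7392
Value (long) = (F − K)·e^(−rT) = (146.7392 − 166.12) × 0.967345 = -18.7479
Value = -kr 18.75

-kr 18.75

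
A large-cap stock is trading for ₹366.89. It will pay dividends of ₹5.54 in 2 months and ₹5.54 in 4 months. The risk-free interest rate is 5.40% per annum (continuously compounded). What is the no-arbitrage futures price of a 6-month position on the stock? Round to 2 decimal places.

PV(dividends) I = 5.54·e^(−0.0540·2/12) + 5.54·e^(−0.0540·4/12)
I = 5.4904 + 5.4412 = 10.9316
F = (S − I)·e^(rT) = (366.89 − 10.9316) · e^(0.0540·6/12)
= 355.9584 · e^0.027000 = 355.9584 × 1.027368 = ₹365.70

₹365.70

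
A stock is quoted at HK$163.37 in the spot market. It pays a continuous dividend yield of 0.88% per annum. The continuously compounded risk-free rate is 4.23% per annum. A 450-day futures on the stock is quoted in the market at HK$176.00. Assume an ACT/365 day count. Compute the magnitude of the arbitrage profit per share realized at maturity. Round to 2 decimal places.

Fair futures: F* = S·e^(carry·T), with carry = (r − q) = 0.0423 − 0.0088 = 0.0335
F* = 163.37 · e^(0.0335 × 450/365) = 163.37 · e^0.041301 = 163.37 × 1.042166 = HK$170.2587
Market HK$176.00 > fair HK$170.2587: forward overpriced → cash-and-carry (buy spot, short the forward).
At maturity, profit = |F_mkt − F*| = |176.00 − 170.2587| = HK$5.74 per share

HK$5.74 per share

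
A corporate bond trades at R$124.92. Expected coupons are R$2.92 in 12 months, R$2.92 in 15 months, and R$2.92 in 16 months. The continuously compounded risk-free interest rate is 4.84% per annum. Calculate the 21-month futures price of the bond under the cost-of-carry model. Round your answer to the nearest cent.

PV(coupons) I = 2.92·e^(−0.0484·12/12) + 2.92·e^(−0.0484·15/12) + 2.92·e^(−0.0484·16/12)
I = 2.7820 + 2.7486 + 2.7375 = 8.2681
F = (S − I)·e^(rT) = (124.92 − 8.2681) · e^(0.0484·21/12)
= 116.6519 · e^0.084700 = 116.6519 × 1.088391 = R$126.96

R$126.96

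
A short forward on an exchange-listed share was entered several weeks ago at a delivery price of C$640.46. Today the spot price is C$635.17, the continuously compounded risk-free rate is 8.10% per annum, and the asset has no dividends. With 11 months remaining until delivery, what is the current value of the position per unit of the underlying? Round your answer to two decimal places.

-C$40.54

Current fair forward for the remaining 11 months: F = S·e^(r·T), r = 0.0810
F = 635.17 · e^(0.0810 × 11/12) = 635.17 × 1.077076 = 684.1264
Value of long forward = (F − K)·e^(−rT) = (684.1264 − 640.46) · e^(−0.0810·11/12)
= 43.6664 × 0.928440 = 40.54
Short position value = −(long value) = -C$40.54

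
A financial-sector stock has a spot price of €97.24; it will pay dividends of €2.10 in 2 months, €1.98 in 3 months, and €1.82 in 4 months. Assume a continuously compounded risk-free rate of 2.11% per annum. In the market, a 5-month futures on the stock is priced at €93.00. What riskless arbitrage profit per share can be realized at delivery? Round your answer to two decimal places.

€0.82 per share

PV(dividends) I = 2.10·e^(−0.0211·2/12) + 1.98·e^(−0.0211·3/12) + 1.82·e^(−0.0211·4/12) = 5.8695
Fair futures F* = (S − I)·e^(rT) = (97.24 − 5.8695)·e^0.008792 = 91.3705 × 1.008831 = 92.1774
Market €93.00 > fair 92.1774: forward overpriced → cash-and-carry (borrow at r, buy the stock and collect the dividends, short the forward).
Profit at T = |F_mkt − F*| = |93.00 − 92.1774| = €0.82 per share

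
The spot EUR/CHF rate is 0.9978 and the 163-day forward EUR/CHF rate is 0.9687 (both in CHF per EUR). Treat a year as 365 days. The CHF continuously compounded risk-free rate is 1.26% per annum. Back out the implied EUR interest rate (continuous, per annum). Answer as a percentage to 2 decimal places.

7.89%

F = S·e^((r_CHF − r_EUR)T) ⇒ r_EUR = r_CHF − ln(F/S)/T
ln(0.9687/0.9978) = -0.029598; /(163/365) = -0.066278
r_EUR = 0.0126 + 0.066278 = 0.078878
r_EUR = 7.89%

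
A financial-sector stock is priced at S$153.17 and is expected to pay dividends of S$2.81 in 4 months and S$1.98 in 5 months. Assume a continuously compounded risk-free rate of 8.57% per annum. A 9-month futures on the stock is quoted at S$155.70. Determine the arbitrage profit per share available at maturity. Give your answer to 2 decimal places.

S$2.69 per share

PV(dividends) I = 2.81·e^(−0.0857·4/12) + 1.98·e^(−0.0857·5/12) = 4.6414
Fair futures F* = (S − I)·e^(rT) = (153.17 − 4.6414)·e^0.064275 = 148.5286 × 1.066386 = 158.3888
Market S$155.70 < fair 158.3888: forward underpriced → reverse cash-and-carry (short the stock, invest proceeds at r, pay the dividends, go long the forward).
Profit at T = |F_mkt − F*| = |155.70 − 158.3888| = S$2.69 per share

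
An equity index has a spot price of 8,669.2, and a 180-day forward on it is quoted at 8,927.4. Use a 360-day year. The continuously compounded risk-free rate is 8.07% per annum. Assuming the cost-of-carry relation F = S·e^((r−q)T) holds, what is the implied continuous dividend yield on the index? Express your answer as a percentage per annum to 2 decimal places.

2.20%

From F = S·e^((r−q)T): (r − q) = ln(F/S)/T
ln(8927.4/8669.2) = ln(1.029784) = 0.029349
(r − q) = 0.029349 / (180/360) = 0.058698
q = r − ln(F/S)/T = 0.0807 − 0.058698 = 0.022002
q = 2.20%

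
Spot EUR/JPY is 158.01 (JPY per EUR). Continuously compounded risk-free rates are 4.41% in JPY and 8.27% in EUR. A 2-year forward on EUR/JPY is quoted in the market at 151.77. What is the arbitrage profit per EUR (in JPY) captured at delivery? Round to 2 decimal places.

Fair forward: F* = S·e^(carry·T), with carry = (r_JPY − r_EUR) = 0.0441 − 0.0827 = -0.0386
F* = 158.01 · e^(-0.0386 × 2) = 158.01 · e^-0.077200 = 158.01 × 0.925705 = 146.2706
Market 151.77 > fair 146.2706: forward overpriced → cash-and-carry (buy spot, short the forward).
At maturity, profit = |F_mkt − F*| = |151.77 − 146.2706| = 5.50 per EUR (in JPY)

5.50 per EUR (in JPY)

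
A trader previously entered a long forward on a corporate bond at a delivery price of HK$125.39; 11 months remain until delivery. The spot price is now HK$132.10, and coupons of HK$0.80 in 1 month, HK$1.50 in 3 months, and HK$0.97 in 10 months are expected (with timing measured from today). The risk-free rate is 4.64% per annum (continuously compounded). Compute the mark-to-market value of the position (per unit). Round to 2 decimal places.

PV(remaining coupons) I = 0.80·e^(−0.0464·1/12) + 1.50·e^(−0.0464·3/12) + 0.97·e^(−0.0464·10/12) = 3.2128
Current forward F = (S − I)·e^(rT) = (132.10 − 3.2128)·e^(0.0464·11/12) = 128.8872 × 1.043451 = 134.4875
Value (long) = (F − K)·e^(−rT) = (134.4875 − 125.39) × 0.958359 = 8.7187
Value = HK$8.72

HK$8.72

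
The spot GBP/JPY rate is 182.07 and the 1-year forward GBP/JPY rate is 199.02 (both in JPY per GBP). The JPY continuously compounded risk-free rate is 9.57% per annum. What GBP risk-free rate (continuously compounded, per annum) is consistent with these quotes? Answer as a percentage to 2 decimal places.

F = S·e^((r_JPY − r_GBP)T) ⇒ r_GBP = r_JPY − ln(F/S)/T
ln(199.02/182.07) = 0.089014; /(1) = 0.089014
r_GBP = 0.0957 − 0.089014 = 0.006686
r_GBP = 0.67%

0.67%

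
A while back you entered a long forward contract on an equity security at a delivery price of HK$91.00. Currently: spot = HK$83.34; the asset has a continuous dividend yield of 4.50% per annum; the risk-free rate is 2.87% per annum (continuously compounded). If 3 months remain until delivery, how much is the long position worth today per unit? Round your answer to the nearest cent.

-HK$7.94

Current fair forward for the remaining 3 months: F = S·e^((r − q)·T), (r − q) = 0.0287 − 0.0450 = -0.0163
F = 83.34 · e^(-0.0163 × 3/12) = 83.34 × 0.995933 = 83.0011
Value of long forward = (F − K)·e^(−rT) = (83.0011 − 91.00) · e^(−0.0287·3/12)
= -7.9989 × 0.992851 = -7.94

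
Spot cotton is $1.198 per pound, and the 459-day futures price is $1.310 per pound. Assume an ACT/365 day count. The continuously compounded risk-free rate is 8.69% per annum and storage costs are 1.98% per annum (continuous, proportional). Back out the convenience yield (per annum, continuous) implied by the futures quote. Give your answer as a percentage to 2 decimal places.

3.56%

F = S·e^((r+u−y)T) ⇒ (r+u−y) = ln(F/S)/T
ln(1.310/1.198) = 0.089374; /T ⇒ 0.071071
y = r + u − ln(F/S)/T = 0.0869 + 0.0198 − 0.071071 = 0.035629
y = 3.56%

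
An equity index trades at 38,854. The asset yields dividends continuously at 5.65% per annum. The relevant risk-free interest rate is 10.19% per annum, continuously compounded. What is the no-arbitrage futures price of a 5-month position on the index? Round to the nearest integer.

39,596

F = S·e^((r − q)T) = 38854 · e^((0.1019 − 0.0565) × 5/12)
= 38854 · e^0.018917 = 38854 × 1.019097
F = 39,596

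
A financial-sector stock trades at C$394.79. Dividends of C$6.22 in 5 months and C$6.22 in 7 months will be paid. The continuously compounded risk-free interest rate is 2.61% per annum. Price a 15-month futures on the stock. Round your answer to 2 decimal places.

C$395.20

PV(dividends) I = 6.22·e^(−0.0261·5/12) + 6.22·e^(−0.0261·7/12)
I = 6.1527 + 6.1260 = 12.2787
F = (S − I)·e^(rT) = (394.79 − 12.2787) · e^(0.0261·15/12)
= 382.5113 · e^0.032625 = 382.5113 × 1.033163 = C$395.20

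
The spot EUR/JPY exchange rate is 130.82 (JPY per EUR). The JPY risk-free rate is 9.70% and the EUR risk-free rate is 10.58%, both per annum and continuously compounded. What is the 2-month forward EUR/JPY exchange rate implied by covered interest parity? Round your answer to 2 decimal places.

F = S·e^((r_JPY − r_EUR)T) = 130.82 · e^((0.0970 − 0.1058) × 2/12)
= 130.82 · e^-0.001467 = 130.82 × 0.998534
F = 130.63 JPY per EUR

130.63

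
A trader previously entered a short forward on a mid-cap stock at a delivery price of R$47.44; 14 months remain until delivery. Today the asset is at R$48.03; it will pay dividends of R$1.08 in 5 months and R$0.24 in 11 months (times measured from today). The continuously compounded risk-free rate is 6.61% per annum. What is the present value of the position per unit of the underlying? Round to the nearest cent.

PV(remaining dividends) I = 1.08·e^(−0.0661·5/12) + 0.24·e^(−0.0661·11/12) = 1.2766
Current forward F = (S − I)·e^(rT) = (48.03 − 1.2766)·e^(0.0661·14/12) = 46.7534 × 1.080168 = 50.5015
Value (long) = (F − K)·e^(−rT) = (50.5015 − 47.44) × 0.925782 = 2.8343
Short position value = −(long value) = -R$2.83

-R$2.83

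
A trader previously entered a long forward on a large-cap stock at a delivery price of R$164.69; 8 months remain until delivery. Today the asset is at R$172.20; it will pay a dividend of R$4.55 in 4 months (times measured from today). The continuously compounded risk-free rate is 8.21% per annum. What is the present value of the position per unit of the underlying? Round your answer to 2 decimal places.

R$11.85

PV(remaining dividends) I = 4.55·e^(−0.0821·4/12) = 4.4272
Current forward F = (S − I)·e^(rT) = (172.20 − 4.4272)·e^(0.0821·8/12) = 167.7728 × 1.056259 = 177.2115
Value (long) = (F − K)·e^(−rT) = (177.2115 − 164.69) × 0.946738 = 11.8546
Value = R$11.85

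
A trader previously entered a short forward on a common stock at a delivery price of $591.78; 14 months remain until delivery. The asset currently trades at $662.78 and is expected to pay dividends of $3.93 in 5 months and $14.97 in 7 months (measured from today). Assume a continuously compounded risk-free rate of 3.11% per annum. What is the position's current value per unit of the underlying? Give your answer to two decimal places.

PV(remaining dividends) I = 3.93·e^(−0.0311·5/12) + 14.97·e^(−0.0311·7/12) = 18.5803
Current forward F = (S − I)·e^(rT) = (662.78 − 18.5803)·e^(0.0311·14/12) = 644.1997 × 1.036950 = 668.0029
Value (long) = (F − K)·e^(−rT) = (668.0029 − 591.78) × 0.964367 = 73.5068
Short position value = −(long value) = -$73.51

-$73.51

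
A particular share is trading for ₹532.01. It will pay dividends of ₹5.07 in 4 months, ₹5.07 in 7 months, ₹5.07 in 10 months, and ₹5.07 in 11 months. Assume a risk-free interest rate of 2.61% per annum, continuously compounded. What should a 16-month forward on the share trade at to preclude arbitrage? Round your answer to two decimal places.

PV(dividends) I = 5.07·e^(−0.0261·4/12) + 5.07·e^(−0.0261·7/12) + 5.07·e^(−0.0261·10/12) + 5.07·e^(−0.0261·11/12)
I = 5.0261 + 4.9934 + 4.9609 + 4.9501 = 19.9305
F = (S − I)·e^(rT) = (532.01 − 19.9305) · e^(0.0261·16/12)
= 512.0795 · e^0.034800 = 512.0795 × 1.035413 = ₹530.21

₹530.21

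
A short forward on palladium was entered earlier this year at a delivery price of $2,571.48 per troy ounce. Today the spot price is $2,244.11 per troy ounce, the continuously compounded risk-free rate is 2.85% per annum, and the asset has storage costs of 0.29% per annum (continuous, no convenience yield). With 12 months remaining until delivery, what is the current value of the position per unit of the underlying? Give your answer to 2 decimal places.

$248.60 per troy ounce

Current fair forward for the remaining 12 months: F = S·e^((r + u)·T), (r + u) = 0.0285 + 0.0029 = 0.0314
F = 2244.11 · e^(0.0314 × 12/12) = 2244.11 × 1.03189818 = 2315.6930
Value of long forward = (F − K)·e^(−rT) = (2315.6930 − 2571.48) · e^(−0.0285·12/12)
= -255.7870 × 0.97190229 = -248.60
Short position value = −(long value) = $248.60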